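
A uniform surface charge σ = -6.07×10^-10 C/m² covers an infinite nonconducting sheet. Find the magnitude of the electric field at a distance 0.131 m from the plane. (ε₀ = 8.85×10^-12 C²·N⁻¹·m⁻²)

|E| ≈ 34.3 N/C

Choose a cylindrical pillbox piercing the sheet, end faces (area A) parallel to it.
Only the two end caps contribute flux: Φ = 2EA. With Q_enc = σA, Gauss's law gives E = |σ|/(2ε₀).
E = |σ|/(2ε₀) = (6.07×10^-10)/(2·8.85×10^-12) = 34.3 N/C.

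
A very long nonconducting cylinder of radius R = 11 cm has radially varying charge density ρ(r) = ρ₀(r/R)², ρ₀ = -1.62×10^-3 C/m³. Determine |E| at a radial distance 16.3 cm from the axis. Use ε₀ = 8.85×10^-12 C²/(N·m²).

Take a coaxial cylindrical Gaussian surface of radius r = 16.3 cm and length L (r > R, full charge per length enclosed).
λ_enc = 2π ∫₀^R ρ₀(r'/R)^2 r' dr' = 2πρ₀R²/4 = -3.079e-5 C/m.
Since E is radial and uniform over the curved surface, Φ = E·2πrL = Q_enc/ε₀ = λ_enc L/ε₀.
E = |λ_enc|/(2πε₀r) = (3.079e-5)/(2π·8.85×10^-12·0.163) = 3.40×10^6 N/C.

3.40e6 N/C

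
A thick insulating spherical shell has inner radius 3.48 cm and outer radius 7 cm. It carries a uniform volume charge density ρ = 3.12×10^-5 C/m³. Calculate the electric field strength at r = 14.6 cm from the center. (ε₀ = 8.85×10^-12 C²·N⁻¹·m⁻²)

Use a concentric Gaussian sphere at r = 14.6 cm (r > 7 cm, enclosing the whole shell).
Q_enc = ρ·(4π/3)(b³ − a³) = (3.12e-5)·(4π/3)·((0.07)³ − (0.0348)³) = 3.932e-8 C.
By Gauss's law, ∮E·dA = E·4πr² = Q_enc/ε₀.
E = |Q_enc|/(4πε₀r²) = (3.932×10^-8)/(4π·8.85×10^-12·(0.146)²) = 1.66×10^4 N/C.

E = 1.66×10^4 V/m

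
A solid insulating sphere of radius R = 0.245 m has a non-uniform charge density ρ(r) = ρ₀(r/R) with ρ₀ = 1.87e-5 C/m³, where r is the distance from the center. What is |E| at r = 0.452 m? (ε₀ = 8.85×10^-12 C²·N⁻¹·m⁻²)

E = 3.80×10^4 V/m

By spherical symmetry E is radial; choose a Gaussian sphere of radius r = 0.452 m (r > R, all charge enclosed).
Q_enc = 4π ∫₀^R ρ₀(r'/R)^1 r'² dr' = 4πρ₀R³/4 = 8.64×10^-7 C.
Gauss's law: E·4πr² = Q_enc/ε₀.
E = |Q_enc|/(4πε₀r²) = (8.64×10^-7)/(4π·8.85×10^-12·(0.452)²) = 3.80×10^4 N/C.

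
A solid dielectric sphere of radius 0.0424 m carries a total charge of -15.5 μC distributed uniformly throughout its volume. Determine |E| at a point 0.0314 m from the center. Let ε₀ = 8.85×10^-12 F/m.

E = 5.74×10^7 N/C

Take a concentric spherical Gaussian surface of radius r = 0.0314 m (r < R).
Only the charge within r is enclosed: Q_enc = Q·(r/R)³ = (-15.5 μC)·(0.0314 m/0.0424 m)³ = -6.295×10^-6 C.
Gauss's law: E·4πr² = Q_enc/ε₀.
E = |Q_enc|/(4πε₀r²) = (6.295e-6)/(4π·8.85×10^-12·(0.0314)²) = 5.74×10^7 N/C.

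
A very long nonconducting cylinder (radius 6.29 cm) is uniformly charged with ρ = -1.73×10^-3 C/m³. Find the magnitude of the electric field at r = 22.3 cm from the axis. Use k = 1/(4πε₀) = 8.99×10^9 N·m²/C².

Take a coaxial cylindrical Gaussian surface of radius r = 22.3 cm and length L (r > 6.29 cm, full cross-section enclosed).
λ_enc = ρ·πR² = (-1.73e-3)π(0.0629)² = -2.15×10^-5 C/m.
By Gauss's law (flux through the curved wall only), E·2πrL = λ_enc L/ε₀.
E = 2k|λ_enc|/r = 2(8.99×10^9)(2.15×10^-5)/(0.223) = 1.73e6 N/C.

|E| = 1.73e6 N/C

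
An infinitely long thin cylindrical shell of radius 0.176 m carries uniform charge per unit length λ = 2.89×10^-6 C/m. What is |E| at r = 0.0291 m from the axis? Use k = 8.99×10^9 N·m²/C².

Choose a coaxial cylinder of radius r = 0.0291 m (arbitrary length L) as the Gaussian surface (r < 0.176 m, inside the shell).
No charge is enclosed, so Gauss's law gives E·2πrL = 0 ⇒ E = 0.

|E| = 0 V/m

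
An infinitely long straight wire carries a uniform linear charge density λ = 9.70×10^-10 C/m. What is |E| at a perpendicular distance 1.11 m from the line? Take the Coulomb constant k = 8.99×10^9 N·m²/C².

E ≈ 15.7 N/C

Choose a coaxial cylinder of radius r = 1.11 m (arbitrary length L) as the Gaussian surface.
Q_enc = λL, so λ_enc = 9.70e-10 C/m.
Gauss's law: E·2πrL = λ_enc L/ε₀.
E = 2k|λ_enc|/r = 2(8.99×10^9)(9.70×10^-10)/(1.11) = 15.7 N/C.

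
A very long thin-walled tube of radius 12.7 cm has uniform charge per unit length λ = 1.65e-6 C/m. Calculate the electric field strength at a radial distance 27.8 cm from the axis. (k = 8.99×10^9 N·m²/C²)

E ≈ 1.07×10^5 V/m

Take a coaxial cylindrical Gaussian surface of radius r = 27.8 cm and length L (r > 12.7 cm).
The full line charge is enclosed: λ_enc = 1.65×10^-6 C/m.
By Gauss's law (flux through the curved wall only), E·2πrL = λ_enc L/ε₀.
E = 2k|λ_enc|/r = 2(8.99×10^9)(1.65×10^-6)/(0.278) = 1.07×10^5 N/C.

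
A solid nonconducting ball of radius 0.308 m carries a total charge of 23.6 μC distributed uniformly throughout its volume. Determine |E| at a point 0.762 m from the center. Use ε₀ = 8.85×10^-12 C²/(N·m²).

Take a concentric spherical Gaussian surface of radius r = 0.762 m (r > R, so the entire charge is enclosed).
Q_enc = 23.6 μC = 2.36e-5 C.
By Gauss's law, ∮E·dA = E·4πr² = Q_enc/ε₀.
E = |Q_enc|/(4πε₀r²) = (2.36×10^-5)/(4π·8.85×10^-12·(0.762)²) = 3.65e5 N/C.

|E| ≈ 3.65×10^5 N/C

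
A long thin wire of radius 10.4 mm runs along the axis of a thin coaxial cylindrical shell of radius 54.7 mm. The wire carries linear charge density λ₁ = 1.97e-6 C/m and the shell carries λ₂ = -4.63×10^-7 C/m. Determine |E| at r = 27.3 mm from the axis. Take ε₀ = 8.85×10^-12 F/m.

|E| ≈ 1.30e6 V/m

Choose a coaxial cylinder of radius r = 27.3 mm (arbitrary length L) as the Gaussian surface (between the conductors, 10.4 mm < r < 54.7 mm).
The shell at 54.7 mm lies outside the Gaussian surface, so λ_enc = λ₁ = 1.97e-6 C/m.
By Gauss's law (flux through the curved wall only), E·2πrL = λ_enc L/ε₀.
E = |λ_enc|/(2πε₀r) = (1.97×10^-6)/(2π·8.85×10^-12·0.0273) = 1.30×10^6 N/C.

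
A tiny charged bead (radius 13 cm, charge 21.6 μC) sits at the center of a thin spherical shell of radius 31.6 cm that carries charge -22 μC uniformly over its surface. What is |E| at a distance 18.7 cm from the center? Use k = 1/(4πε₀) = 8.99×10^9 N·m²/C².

E ≈ 5.55e6 N/C

Symmetry ⇒ E = E(r) r̂. Gaussian sphere of radius r = 18.7 cm (between the bodies, 13 cm < r < 31.6 cm).
Only the inner charge is enclosed; the outer shell contributes nothing inside itself. Q_enc = 21.6 μC = 2.16×10^-5 C.
Gauss's law: E·4πr² = Q_enc/ε₀.
E = k|Q_enc|/r² = (8.99×10^9)(2.16×10^-5)/(0.187)² = 5.55×10^6 N/C.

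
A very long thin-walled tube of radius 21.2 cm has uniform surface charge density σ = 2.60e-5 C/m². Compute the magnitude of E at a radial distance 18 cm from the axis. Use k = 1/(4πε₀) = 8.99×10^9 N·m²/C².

Take a coaxial cylindrical Gaussian surface of radius r = 18 cm and length L (r < 21.2 cm, inside the shell).
No charge is enclosed, so Gauss's law gives E·2πrL = 0 ⇒ E = 0.

E = 0 (no enclosed charge)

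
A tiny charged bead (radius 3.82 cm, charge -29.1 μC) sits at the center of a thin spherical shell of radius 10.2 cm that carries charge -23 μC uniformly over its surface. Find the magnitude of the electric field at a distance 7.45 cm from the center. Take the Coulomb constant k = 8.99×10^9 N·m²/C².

Symmetry ⇒ E = E(r) r̂. Gaussian sphere of radius r = 7.45 cm (between the bodies, 3.82 cm < r < 10.2 cm).
The shell at 10.2 cm lies outside the Gaussian surface, so Q_enc = -29.1 μC = -2.91e-5 C.
Gauss's law: E·4πr² = Q_enc/ε₀.
E = k|Q_enc|/r² = (8.99×10^9)(2.91e-5)/(0.0745)² = 4.71e7 N/C.

E = 4.71×10^7 V/m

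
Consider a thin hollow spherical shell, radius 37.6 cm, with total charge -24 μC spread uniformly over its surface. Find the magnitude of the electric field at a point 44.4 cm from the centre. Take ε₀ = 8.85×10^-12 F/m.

|E| ≈ 1.09e6 V/m

Take a concentric spherical Gaussian surface of radius r = 44.4 cm (r > 37.6 cm).
The entire shell is enclosed: Q_enc = -2.40e-5 C.
By Gauss's law, ∮E·dA = E·4πr² = Q_enc/ε₀.
E = |Q_enc|/(4πε₀r²) = (2.40e-5)/(4π·8.85×10^-12·(0.444)²) = 1.09×10^6 N/C.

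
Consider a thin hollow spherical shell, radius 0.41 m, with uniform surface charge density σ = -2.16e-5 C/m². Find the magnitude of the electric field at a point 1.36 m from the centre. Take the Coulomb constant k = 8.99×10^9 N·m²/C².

|E| = 2.22e5 N/C

Symmetry ⇒ E = E(r) r̂. Gaussian sphere of radius r = 1.36 m (r > 0.41 m).
The entire shell is enclosed: Q_enc = σ·4πR² = (-2.16×10^-5)·4π·(0.41)² = -4.563e-5 C.
By Gauss's law, ∮E·dA = E·4πr² = Q_enc/ε₀.
E = k|Q_enc|/r² = (8.99×10^9)(4.563×10^-5)/(1.36)² = 2.22e5 N/C.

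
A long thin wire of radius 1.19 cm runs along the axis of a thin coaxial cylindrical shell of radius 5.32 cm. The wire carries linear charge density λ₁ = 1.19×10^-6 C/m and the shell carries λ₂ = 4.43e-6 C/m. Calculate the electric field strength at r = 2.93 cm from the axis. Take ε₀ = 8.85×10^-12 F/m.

Take a coaxial cylindrical Gaussian surface of radius r = 2.93 cm and length L (between the conductors, 1.19 cm < r < 5.32 cm).
Only the inner wire is enclosed; the outer shell contributes nothing inside itself. λ_enc = λ₁ = 1.19×10^-6 C/m.
Since E is radial and uniform over the curved surface, Φ = E·2πrL = Q_enc/ε₀ = λ_enc L/ε₀.
E = |λ_enc|/(2πε₀r) = (1.19e-6)/(2π·8.85×10^-12·0.0293) = 7.30×10^5 N/C.

7.30×10^5 N/C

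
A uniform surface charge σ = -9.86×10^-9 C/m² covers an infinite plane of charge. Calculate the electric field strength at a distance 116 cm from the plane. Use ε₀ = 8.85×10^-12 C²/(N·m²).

By planar symmetry E is perpendicular to the sheet and uniform; use a Gaussian pillbox with flat faces of area A on each side of the sheet.
Flux Φ = 2EA and Q_enc = σA, so 2EA = σA/ε₀ ⇒ E = |σ|/(2ε₀), independent of distance.
E = |σ|/(2ε₀) = (9.86e-9)/(2·8.85×10^-12) = 557 N/C.

|E| = 557 V/m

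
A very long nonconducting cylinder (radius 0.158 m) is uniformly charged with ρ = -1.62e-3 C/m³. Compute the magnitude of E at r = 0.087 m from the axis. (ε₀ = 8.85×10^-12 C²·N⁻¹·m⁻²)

|E| ≈ 7.96e6 N/C

By cylindrical symmetry E is radial; use a coaxial Gaussian cylinder of radius 0.087 m and length L (r < R).
Charge inside radius r per length L is ρ·πr²·L, so λ_enc = ρπr² = -3.852×10^-5 C/m.
By Gauss's law (flux through the curved wall only), E·2πrL = λ_enc L/ε₀.
E = |λ_enc|/(2πε₀r) = (3.852e-5)/(2π·8.85×10^-12·0.087) = 7.96×10^6 N/C.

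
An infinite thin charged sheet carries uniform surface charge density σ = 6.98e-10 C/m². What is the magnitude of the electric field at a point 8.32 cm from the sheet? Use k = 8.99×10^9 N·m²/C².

The symmetry is planar: E is normal to the sheet and the same magnitude on both sides. Take a pillbox straddling the sheet with end-cap area A.
Flux Φ = 2EA and Q_enc = σA, so 2EA = σA/ε₀ ⇒ E = |σ|/(2ε₀), independent of distance.
E = 2πk|σ| = 2π(8.99×10^9)(6.98×10^-10) = 39.4 N/C.

|E| = 39.4 V/m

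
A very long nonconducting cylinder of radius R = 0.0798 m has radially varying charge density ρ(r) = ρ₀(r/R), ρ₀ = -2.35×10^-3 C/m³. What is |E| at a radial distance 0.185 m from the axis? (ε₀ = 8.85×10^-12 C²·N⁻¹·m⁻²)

E ≈ 3.05×10^6 V/m

By cylindrical symmetry E is radial; use a coaxial Gaussian cylinder of radius 0.185 m and length L (r > R, full charge per length enclosed).
λ_enc = 2π ∫₀^R ρ₀(r'/R)^1 r' dr' = 2πρ₀R²/3 = -3.134×10^-5 C/m.
Applying ∮E·dA = Q_enc/ε₀ with the end caps contributing no flux:
E = |λ_enc|/(2πε₀r) = (3.134e-5)/(2π·8.85×10^-12·0.185) = 3.05×10^6 N/C.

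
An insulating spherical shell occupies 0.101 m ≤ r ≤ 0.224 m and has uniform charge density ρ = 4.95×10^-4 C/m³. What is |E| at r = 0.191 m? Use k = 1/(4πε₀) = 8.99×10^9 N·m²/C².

3.03×10^6 N/C

By spherical symmetry E is radial; choose a Gaussian sphere of radius r = 0.191 m (within the shell material, 0.101 m < r < 0.224 m).
Only the shell between 0.101 m and r is enclosed: Q_enc = ρ·(4π/3)(r³ − a³) = (4.95×10^-4)·(4π/3)·((0.191)³ − (0.101)³) = 1.231×10^-5 C.
Gauss's law: E·4πr² = Q_enc/ε₀.
E = k|Q_enc|/r² = (8.99×10^9)(1.231×10^-5)/(0.191)² = 3.03e6 N/C.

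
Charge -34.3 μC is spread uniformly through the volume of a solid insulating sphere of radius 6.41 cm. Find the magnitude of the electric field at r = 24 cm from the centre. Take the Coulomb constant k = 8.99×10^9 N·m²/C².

|E| ≈ 5.35×10^6 N/C

Take a concentric spherical Gaussian surface of radius r = 24 cm (r > R, so the entire charge is enclosed).
Q_enc = -34.3 μC = -3.43e-5 C.
Applying ∮E·dA = Q_enc/ε₀ with Φ = E(4πr²):
E = k|Q_enc|/r² = (8.99×10^9)(3.43e-5)/(0.24)² = 5.35×10^6 N/C.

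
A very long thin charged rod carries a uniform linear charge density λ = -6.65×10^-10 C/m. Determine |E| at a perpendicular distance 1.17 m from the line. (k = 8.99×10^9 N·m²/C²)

|E| ≈ 10.2 N/C

Coaxial Gaussian cylinder, radius r = 1.17 m, length L.
Q_enc = λL, so λ_enc = -6.65×10^-10 C/m.
Since E is radial and uniform over the curved surface, Φ = E·2πrL = Q_enc/ε₀ = λ_enc L/ε₀.
E = 2k|λ_enc|/r = 2(8.99×10^9)(6.65×10^-10)/(1.17) = 10.2 N/C.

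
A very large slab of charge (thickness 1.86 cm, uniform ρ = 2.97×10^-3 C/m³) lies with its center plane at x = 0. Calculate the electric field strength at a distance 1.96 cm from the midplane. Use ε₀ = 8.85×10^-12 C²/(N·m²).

The point |x| = 1.96 cm lies outside the slab (half-thickness 0.0093 m). A symmetric pillbox spanning the full slab encloses Q_enc = ρ·d·A.
Flux = 2EA ⇒ E = |ρ|d/(2ε₀), independent of distance outside.
E = (2.97e-3)(0.0186)/(2·8.85×10^-12) = 3.12e6 N/C.

E ≈ 3.12×10^6 V/m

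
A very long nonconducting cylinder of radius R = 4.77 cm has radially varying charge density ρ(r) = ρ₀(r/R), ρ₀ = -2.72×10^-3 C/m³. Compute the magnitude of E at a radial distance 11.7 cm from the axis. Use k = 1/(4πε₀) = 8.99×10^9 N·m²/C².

E ≈ 1.99×10^6 N/C

Choose a coaxial cylinder of radius r = 11.7 cm (arbitrary length L) as the Gaussian surface (r > R, full charge per length enclosed).
λ_enc = 2π ∫₀^R ρ₀(r'/R)^1 r' dr' = 2πρ₀R²/3 = -1.296e-5 C/m.
By Gauss's law (flux through the curved wall only), E·2πrL = λ_enc L/ε₀.
E = 2k|λ_enc|/r = 2(8.99×10^9)(1.296e-5)/(0.117) = 1.99×10^6 N/C.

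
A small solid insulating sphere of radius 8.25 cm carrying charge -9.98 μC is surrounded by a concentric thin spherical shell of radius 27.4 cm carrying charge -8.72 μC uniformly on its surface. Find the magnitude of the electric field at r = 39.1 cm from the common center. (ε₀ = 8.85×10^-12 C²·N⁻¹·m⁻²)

Symmetry ⇒ E = E(r) r̂. Gaussian sphere of radius r = 39.1 cm (r > 27.4 cm, enclosing both).
Q_enc = (-9.98 μC) + (-8.72 μC) = -1.87×10^-5 C.
Gauss's law: E·4πr² = Q_enc/ε₀.
E = |Q_enc|/(4πε₀r²) = (1.87e-5)/(4π·8.85×10^-12·(0.391)²) = 1.10e6 N/C.

1.10×10^6 N/C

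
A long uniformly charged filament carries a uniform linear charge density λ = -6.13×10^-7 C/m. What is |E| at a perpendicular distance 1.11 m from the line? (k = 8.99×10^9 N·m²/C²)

Take a coaxial cylindrical Gaussian surface of radius r = 1.11 m and length L.
Q_enc = λL, so λ_enc = -6.13e-7 C/m.
Applying ∮E·dA = Q_enc/ε₀ with the end caps contributing no flux:
E = 2k|λ_enc|/r = 2(8.99×10^9)(6.13×10^-7)/(1.11) = 9.93e3 N/C.

|E| ≈ 9.93×10^3 V/m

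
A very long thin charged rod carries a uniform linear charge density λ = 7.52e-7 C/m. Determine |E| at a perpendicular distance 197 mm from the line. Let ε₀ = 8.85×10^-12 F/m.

Choose a coaxial cylinder of radius r = 197 mm (arbitrary length L) as the Gaussian surface.
Q_enc = λL, so λ_enc = 7.52×10^-7 C/m.
Applying ∮E·dA = Q_enc/ε₀ with the end caps contributing no flux:
E = |λ_enc|/(2πε₀r) = (7.52×10^-7)/(2π·8.85×10^-12·0.197) = 6.86×10^4 N/C.

6.86e4 N/C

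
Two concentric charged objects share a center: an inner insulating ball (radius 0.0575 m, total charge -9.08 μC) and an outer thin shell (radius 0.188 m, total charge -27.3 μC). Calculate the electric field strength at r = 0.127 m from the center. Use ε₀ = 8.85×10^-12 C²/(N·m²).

Use a concentric Gaussian sphere at r = 0.127 m (between the bodies, 0.0575 m < r < 0.188 m).
The shell at 0.188 m lies outside the Gaussian surface, so Q_enc = -9.08 μC = -9.08×10^-6 C.
Since E is radial and uniform over the Gaussian sphere, Φ = E·4πr² = Q_enc/ε₀.
E = |Q_enc|/(4πε₀r²) = (9.08×10^-6)/(4π·8.85×10^-12·(0.127)²) = 5.06e6 N/C.

5.06×10^6 N/C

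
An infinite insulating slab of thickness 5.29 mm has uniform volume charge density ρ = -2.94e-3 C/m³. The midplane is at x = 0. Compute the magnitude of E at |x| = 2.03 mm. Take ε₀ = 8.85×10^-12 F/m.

By symmetry E is perpendicular to the slab. A Gaussian pillbox from −2.03 mm to +2.03 mm (face area A) lies entirely within the slab.
Q_enc = ρ·(2x)·A and flux = 2EA, so 2EA = 2ρxA/ε₀ ⇒ E = |ρ|x/ε₀.
E = (2.94e-3)(0.00203)/(8.85×10^-12) = 6.74×10^5 N/C.

E ≈ 6.74e5 V/m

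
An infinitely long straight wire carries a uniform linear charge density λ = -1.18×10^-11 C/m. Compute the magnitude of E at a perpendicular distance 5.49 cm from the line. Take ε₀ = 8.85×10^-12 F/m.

By cylindrical symmetry E is radial; use a coaxial Gaussian cylinder of radius 5.49 cm and length L.
Q_enc = λL, so λ_enc = -1.18×10^-11 C/m.
Applying ∮E·dA = Q_enc/ε₀ with the end caps contributing no flux:
E = |λ_enc|/(2πε₀r) = (1.18×10^-11)/(2π·8.85×10^-12·0.0549) = 3.87 N/C.

|E| = 3.87 N/C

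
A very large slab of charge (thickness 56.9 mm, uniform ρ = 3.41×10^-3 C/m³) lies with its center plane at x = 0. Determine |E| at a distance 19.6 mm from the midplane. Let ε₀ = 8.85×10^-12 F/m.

E = 7.55e6 N/C

By symmetry E is perpendicular to the slab. A Gaussian pillbox from −19.6 mm to +19.6 mm (face area A) lies entirely within the slab.
Q_enc = ρ·(2x)·A and flux = 2EA, so 2EA = 2ρxA/ε₀ ⇒ E = |ρ|x/ε₀.
E = (3.41e-3)(0.0196)/(8.85×10^-12) = 7.55e6 N/C.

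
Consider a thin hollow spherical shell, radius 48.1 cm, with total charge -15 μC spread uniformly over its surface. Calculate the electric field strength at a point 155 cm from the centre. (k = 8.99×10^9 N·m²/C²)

Take a concentric spherical Gaussian surface of radius r = 155 cm (r > 48.1 cm).
The entire shell is enclosed: Q_enc = -1.50e-5 C.
Gauss's law: E·4πr² = Q_enc/ε₀.
E = k|Q_enc|/r² = (8.99×10^9)(1.50×10^-5)/(1.55)² = 5.61e4 N/C.

E = 5.61×10^4 N/C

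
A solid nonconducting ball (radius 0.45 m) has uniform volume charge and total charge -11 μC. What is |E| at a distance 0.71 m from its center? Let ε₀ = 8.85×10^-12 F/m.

Symmetry ⇒ E = E(r) r̂. Gaussian sphere of radius r = 0.71 m (r > R, so the entire charge is enclosed).
Q_enc = -11 μC = -1.10×10^-5 C.
Applying ∮E·dA = Q_enc/ε₀ with Φ = E(4πr²):
E = |Q_enc|/(4πε₀r²) = (1.10e-5)/(4π·8.85×10^-12·(0.71)²) = 1.96×10^5 N/C.

1.96×10^5 V/m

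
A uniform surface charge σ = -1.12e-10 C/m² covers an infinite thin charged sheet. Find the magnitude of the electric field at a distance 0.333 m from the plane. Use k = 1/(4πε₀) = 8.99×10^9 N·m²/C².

E ≈ 6.33 N/C

The symmetry is planar: E is normal to the sheet and the same magnitude on both sides. Take a pillbox straddling the sheet with end-cap area A.
Only the two end caps contribute flux: Φ = 2EA. With Q_enc = σA, Gauss's law gives E = |σ|/(2ε₀).
E = 2πk|σ| = 2π(8.99×10^9)(1.12e-10) = 6.33 N/C.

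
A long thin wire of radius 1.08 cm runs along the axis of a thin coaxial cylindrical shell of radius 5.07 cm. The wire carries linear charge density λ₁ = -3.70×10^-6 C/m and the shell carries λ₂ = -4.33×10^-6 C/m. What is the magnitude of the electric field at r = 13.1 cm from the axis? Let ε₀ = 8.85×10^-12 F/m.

|E| = 1.10×10^6 N/C

By cylindrical symmetry E is radial; use a coaxial Gaussian cylinder of radius 13.1 cm and length L (r > 5.07 cm, enclosing both).
λ_enc = λ₁ + λ₂ = (-3.70×10^-6) + (-4.33×10^-6) = -8.03e-6 C/m.
Since E is radial and uniform over the curved surface, Φ = E·2πrL = Q_enc/ε₀ = λ_enc L/ε₀.
E = |λ_enc|/(2πε₀r) = (8.03×10^-6)/(2π·8.85×10^-12·0.131) = 1.10e6 N/C.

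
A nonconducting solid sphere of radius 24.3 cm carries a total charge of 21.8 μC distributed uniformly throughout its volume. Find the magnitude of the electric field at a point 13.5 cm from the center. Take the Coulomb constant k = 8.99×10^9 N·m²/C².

Symmetry ⇒ E = E(r) r̂. Gaussian sphere of radius r = 13.5 cm (r < R).
For a uniform sphere the enclosed fraction is (r/R)³, so Q_enc = (21.8 μC)(0.135/0.243)³ = 3.738×10^-6 C.
Since E is radial and uniform over the Gaussian sphere, Φ = E·4πr² = Q_enc/ε₀.
E = k|Q_enc|/r² = (8.99×10^9)(3.738×10^-6)/(0.135)² = 1.84e6 N/C.

|E| ≈ 1.84×10^6 N/C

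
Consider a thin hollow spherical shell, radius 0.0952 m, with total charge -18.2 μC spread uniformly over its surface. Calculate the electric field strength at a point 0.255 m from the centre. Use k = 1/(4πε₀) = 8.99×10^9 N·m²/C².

|E| ≈ 2.52×10^6 N/C

Use a concentric Gaussian sphere at r = 0.255 m (r > 0.0952 m).
The entire shell is enclosed: Q_enc = -1.82e-5 C.
Since E is radial and uniform over the Gaussian sphere, Φ = E·4πr² = Q_enc/ε₀.
E = k|Q_enc|/r² = (8.99×10^9)(1.82e-5)/(0.255)² = 2.52e6 N/C.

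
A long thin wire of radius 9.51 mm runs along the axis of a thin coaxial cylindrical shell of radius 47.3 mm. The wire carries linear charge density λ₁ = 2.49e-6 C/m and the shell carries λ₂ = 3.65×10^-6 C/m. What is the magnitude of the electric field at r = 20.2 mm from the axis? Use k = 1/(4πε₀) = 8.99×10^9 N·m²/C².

|E| = 2.22×10^6 N/C

Take a coaxial cylindrical Gaussian surface of radius r = 20.2 mm and length L (between the conductors, 9.51 mm < r < 47.3 mm).
The shell at 47.3 mm lies outside the Gaussian surface, so λ_enc = λ₁ = 2.49e-6 C/m.
Since E is radial and uniform over the curved surface, Φ = E·2πrL = Q_enc/ε₀ = λ_enc L/ε₀.
E = 2k|λ_enc|/r = 2(8.99×10^9)(2.49×10^-6)/(0.0202) = 2.22e6 N/C.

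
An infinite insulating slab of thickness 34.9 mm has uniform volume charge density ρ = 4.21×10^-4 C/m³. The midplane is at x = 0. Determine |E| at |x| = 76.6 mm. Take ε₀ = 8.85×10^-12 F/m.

|E| ≈ 8.30×10^5 V/m

The point |x| = 76.6 mm lies outside the slab (half-thickness 0.01745 m). A symmetric pillbox spanning the full slab encloses Q_enc = ρ·d·A.
Flux = 2EA ⇒ E = |ρ|d/(2ε₀), independent of distance outside.
E = (4.21×10^-4)(0.0349)/(2·8.85×10^-12) = 8.30×10^5 N/C.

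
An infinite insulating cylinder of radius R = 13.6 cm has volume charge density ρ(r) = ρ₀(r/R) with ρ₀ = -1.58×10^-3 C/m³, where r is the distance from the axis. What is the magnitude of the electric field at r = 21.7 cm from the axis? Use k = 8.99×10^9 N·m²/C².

|E| ≈ 5.07e6 V/m

By cylindrical symmetry E is radial; use a coaxial Gaussian cylinder of radius 21.7 cm and length L (r > R, full charge per length enclosed).
λ_enc = 2π ∫₀^R ρ₀(r'/R)^1 r' dr' = 2πρ₀R²/3 = -6.121e-5 C/m.
Applying ∮E·dA = Q_enc/ε₀ with the end caps contributing no flux:
E = 2k|λ_enc|/r = 2(8.99×10^9)(6.121×10^-5)/(0.217) = 5.07×10^6 N/C.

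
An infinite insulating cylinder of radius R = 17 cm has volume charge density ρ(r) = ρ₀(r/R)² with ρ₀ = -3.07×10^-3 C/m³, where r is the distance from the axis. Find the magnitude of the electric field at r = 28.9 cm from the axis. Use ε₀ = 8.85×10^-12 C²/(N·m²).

8.67×10^6 N/C

Choose a coaxial cylinder of radius r = 28.9 cm (arbitrary length L) as the Gaussian surface (r > R, full charge per length enclosed).
λ_enc = 2π ∫₀^R ρ₀(r'/R)^2 r' dr' = 2πρ₀R²/4 = -1.394×10^-4 C/m.
Applying ∮E·dA = Q_enc/ε₀ with the end caps contributing no flux:
E = |λ_enc|/(2πε₀r) = (1.394×10^-4)/(2π·8.85×10^-12·0.289) = 8.67×10^6 N/C.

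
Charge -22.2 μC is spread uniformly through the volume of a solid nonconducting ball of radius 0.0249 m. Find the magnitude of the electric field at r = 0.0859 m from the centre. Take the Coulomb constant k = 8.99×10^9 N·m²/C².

E ≈ 2.70×10^7 N/C

Take a concentric spherical Gaussian surface of radius r = 0.0859 m (r > R, so the entire charge is enclosed).
Q_enc = -22.2 μC = -2.22×10^-5 C.
Applying ∮E·dA = Q_enc/ε₀ with Φ = E(4πr²):
E = k|Q_enc|/r² = (8.99×10^9)(2.22e-5)/(0.0859)² = 2.70×10^7 N/C.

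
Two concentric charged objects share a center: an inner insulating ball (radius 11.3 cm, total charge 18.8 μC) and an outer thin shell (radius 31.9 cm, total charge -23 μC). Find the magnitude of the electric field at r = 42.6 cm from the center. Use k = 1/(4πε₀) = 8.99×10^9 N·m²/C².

|E| ≈ 2.08e5 V/m

By spherical symmetry E is radial; choose a Gaussian sphere of radius r = 42.6 cm (r > 31.9 cm, enclosing both).
Q_enc = (18.8 μC) + (-23 μC) = -4.20e-6 C.
By Gauss's law, ∮E·dA = E·4πr² = Q_enc/ε₀.
E = k|Q_enc|/r² = (8.99×10^9)(4.20e-6)/(0.426)² = 2.08e5 N/C.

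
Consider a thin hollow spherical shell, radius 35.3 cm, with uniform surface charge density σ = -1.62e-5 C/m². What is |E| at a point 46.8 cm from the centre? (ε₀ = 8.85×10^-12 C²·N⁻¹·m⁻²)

Use a concentric Gaussian sphere at r = 46.8 cm (r > 35.3 cm).
The entire shell is enclosed: Q_enc = σ·4πR² = (-1.62×10^-5)·4π·(0.353)² = -2.537e-5 C.
Gauss's law: E·4πr² = Q_enc/ε₀.
E = |Q_enc|/(4πε₀r²) = (2.537×10^-5)/(4π·8.85×10^-12·(0.468)²) = 1.04e6 N/C.

|E| ≈ 1.04×10^6 V/m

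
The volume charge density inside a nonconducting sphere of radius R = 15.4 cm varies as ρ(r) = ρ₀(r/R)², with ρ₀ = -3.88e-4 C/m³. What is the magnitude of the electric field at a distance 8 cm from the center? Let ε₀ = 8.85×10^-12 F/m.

By spherical symmetry E is radial; choose a Gaussian sphere of radius r = 8 cm (r < R).
Integrate the density: Q_enc = 4π ∫₀^r ρ₀(r'/R)^2 r'² dr' = 4πρ₀ r^5/(5·R²) = -1.347×10^-7 C.
Gauss's law: E·4πr² = Q_enc/ε₀.
E = |Q_enc|/(4πε₀r²) = (1.347e-7)/(4π·8.85×10^-12·(0.08)²) = 1.89×10^5 N/C.

1.89×10^5 N/C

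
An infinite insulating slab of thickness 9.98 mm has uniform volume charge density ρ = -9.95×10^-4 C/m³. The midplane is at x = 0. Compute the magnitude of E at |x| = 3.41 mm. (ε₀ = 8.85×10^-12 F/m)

E = 3.83e5 V/m

By symmetry E is perpendicular to the slab. A Gaussian pillbox from −3.41 mm to +3.41 mm (face area A) lies entirely within the slab.
Q_enc = ρ·(2x)·A and flux = 2EA, so 2EA = 2ρxA/ε₀ ⇒ E = |ρ|x/ε₀.
E = (9.95×10^-4)(0.00341)/(8.85×10^-12) = 3.83×10^5 N/C.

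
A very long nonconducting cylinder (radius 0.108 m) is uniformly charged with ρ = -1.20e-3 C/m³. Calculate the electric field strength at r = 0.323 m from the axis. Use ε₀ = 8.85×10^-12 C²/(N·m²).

Coaxial Gaussian cylinder, radius r = 0.323 m, length L (r > 0.108 m, full cross-section enclosed).
λ_enc = ρ·πR² = (-1.20×10^-3)π(0.108)² = -4.397e-5 C/m.
Gauss's law: E·2πrL = λ_enc L/ε₀.
E = |λ_enc|/(2πε₀r) = (4.397e-5)/(2π·8.85×10^-12·0.323) = 2.45e6 N/C.

E = 2.45×10^6 N/C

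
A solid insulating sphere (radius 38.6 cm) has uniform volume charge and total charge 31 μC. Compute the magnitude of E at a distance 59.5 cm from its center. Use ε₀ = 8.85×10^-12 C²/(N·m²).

E = 7.87e5 N/C

Symmetry ⇒ E = E(r) r̂. Gaussian sphere of radius r = 59.5 cm (r > R, so the entire charge is enclosed).
Q_enc = 31 μC = 3.10×10^-5 C.
Applying ∮E·dA = Q_enc/ε₀ with Φ = E(4πr²):
E = |Q_enc|/(4πε₀r²) = (3.10×10^-5)/(4π·8.85×10^-12·(0.595)²) = 7.87e5 N/C.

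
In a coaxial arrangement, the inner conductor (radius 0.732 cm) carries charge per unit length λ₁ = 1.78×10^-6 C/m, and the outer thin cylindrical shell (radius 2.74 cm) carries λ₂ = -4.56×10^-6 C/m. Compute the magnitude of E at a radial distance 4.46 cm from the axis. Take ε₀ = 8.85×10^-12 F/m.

Choose a coaxial cylinder of radius r = 4.46 cm (arbitrary length L) as the Gaussian surface (r > 2.74 cm, enclosing both).
λ_enc = λ₁ + λ₂ = (1.78e-6) + (-4.56e-6) = -2.78e-6 C/m.
Since E is radial and uniform over the curved surface, Φ = E·2πrL = Q_enc/ε₀ = λ_enc L/ε₀.
E = |λ_enc|/(2πε₀r) = (2.78×10^-6)/(2π·8.85×10^-12·0.0446) = 1.12e6 N/C.

|E| ≈ 1.12×10^6 V/m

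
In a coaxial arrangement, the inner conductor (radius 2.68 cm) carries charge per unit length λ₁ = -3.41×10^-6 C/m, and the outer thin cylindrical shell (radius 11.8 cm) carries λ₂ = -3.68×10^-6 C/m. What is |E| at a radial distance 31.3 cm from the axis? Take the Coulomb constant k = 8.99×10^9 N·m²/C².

Choose a coaxial cylinder of radius r = 31.3 cm (arbitrary length L) as the Gaussian surface (r > 11.8 cm, enclosing both).
λ_enc = λ₁ + λ₂ = (-3.41×10^-6) + (-3.68e-6) = -7.09×10^-6 C/m.
Applying ∮E·dA = Q_enc/ε₀ with the end caps contributing no flux:
E = 2k|λ_enc|/r = 2(8.99×10^9)(7.09×10^-6)/(0.313) = 4.07×10^5 N/C.

E ≈ 4.07×10^5 N/C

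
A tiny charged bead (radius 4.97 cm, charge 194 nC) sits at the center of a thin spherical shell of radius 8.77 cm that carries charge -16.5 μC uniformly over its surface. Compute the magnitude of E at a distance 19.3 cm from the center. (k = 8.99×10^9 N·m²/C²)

3.94e6 N/C

By spherical symmetry E is radial; choose a Gaussian sphere of radius r = 19.3 cm (r > 8.77 cm, enclosing both).
Q_enc = (194 nC) + (-16.5 μC) = -1.631×10^-5 C.
By Gauss's law, ∮E·dA = E·4πr² = Q_enc/ε₀.
E = k|Q_enc|/r² = (8.99×10^9)(1.631×10^-5)/(0.193)² = 3.94×10^6 N/C.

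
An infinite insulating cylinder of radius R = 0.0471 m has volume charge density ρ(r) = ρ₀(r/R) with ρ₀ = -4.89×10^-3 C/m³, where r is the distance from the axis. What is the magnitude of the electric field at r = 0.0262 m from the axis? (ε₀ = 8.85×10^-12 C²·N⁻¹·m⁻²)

E = 2.68×10^6 V/m

By cylindrical symmetry E is radial; use a coaxial Gaussian cylinder of radius 0.0262 m and length L (r < R).
λ_enc = ∫₀^r ρ(r')·2πr' dr' = (2πρ₀/R)·r^3/3 = -3.911e-6 C/m.
Gauss's law: E·2πrL = λ_enc L/ε₀.
E = |λ_enc|/(2πε₀r) = (3.911e-6)/(2π·8.85×10^-12·0.0262) = 2.68×10^6 N/C.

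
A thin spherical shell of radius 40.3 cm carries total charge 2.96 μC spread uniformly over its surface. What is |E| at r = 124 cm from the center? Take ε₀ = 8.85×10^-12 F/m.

|E| ≈ 1.73×10^4 N/C

Take a concentric spherical Gaussian surface of radius r = 124 cm (r > 40.3 cm).
The entire shell is enclosed: Q_enc = 2.96×10^-6 C.
Since E is radial and uniform over the Gaussian sphere, Φ = E·4πr² = Q_enc/ε₀.
E = |Q_enc|/(4πε₀r²) = (2.96×10^-6)/(4π·8.85×10^-12·(1.24)²) = 1.73×10^4 N/C.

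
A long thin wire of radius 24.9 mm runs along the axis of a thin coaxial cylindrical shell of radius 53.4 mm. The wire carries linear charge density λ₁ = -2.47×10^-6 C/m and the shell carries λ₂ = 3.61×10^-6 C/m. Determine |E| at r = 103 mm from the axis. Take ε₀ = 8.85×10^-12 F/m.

By cylindrical symmetry E is radial; use a coaxial Gaussian cylinder of radius 103 mm and length L (r > 53.4 mm, enclosing both).
λ_enc = λ₁ + λ₂ = (-2.47×10^-6) + (3.61e-6) = 1.14×10^-6 C/m.
By Gauss's law (flux through the curved wall only), E·2πrL = λ_enc L/ε₀.
E = |λ_enc|/(2πε₀r) = (1.14×10^-6)/(2π·8.85×10^-12·0.103) = 1.99×10^5 N/C.

1.99e5 N/C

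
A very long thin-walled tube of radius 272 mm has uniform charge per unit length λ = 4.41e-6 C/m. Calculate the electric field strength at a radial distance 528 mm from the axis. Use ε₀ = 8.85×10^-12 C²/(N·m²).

Take a coaxial cylindrical Gaussian surface of radius r = 528 mm and length L (r > 272 mm).
The full line charge is enclosed: λ_enc = 4.41×10^-6 C/m.
Gauss's law: E·2πrL = λ_enc L/ε₀.
E = |λ_enc|/(2πε₀r) = (4.41×10^-6)/(2π·8.85×10^-12·0.528) = 1.50×10^5 N/C.

E = 1.50×10^5 N/C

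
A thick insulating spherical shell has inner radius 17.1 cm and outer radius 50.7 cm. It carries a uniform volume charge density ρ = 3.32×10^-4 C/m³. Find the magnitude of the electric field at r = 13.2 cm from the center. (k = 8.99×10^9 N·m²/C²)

Symmetry ⇒ E = E(r) r̂. Gaussian sphere of radius r = 13.2 cm (r < 17.1 cm, inside the empty cavity).
Q_enc = 0 (all charge lies at larger r); Gauss's law gives E = 0.

|E| = 0 N/C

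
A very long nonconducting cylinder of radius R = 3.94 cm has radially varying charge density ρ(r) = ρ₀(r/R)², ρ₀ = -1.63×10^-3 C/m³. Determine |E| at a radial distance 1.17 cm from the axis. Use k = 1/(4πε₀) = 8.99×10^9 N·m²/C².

By cylindrical symmetry E is radial; use a coaxial Gaussian cylinder of radius 1.17 cm and length L (r < R).
λ_enc = ∫₀^r ρ(r')·2πr' dr' = (2πρ₀/R²)·r^4/4 = -3.091e-8 C/m.
Applying ∮E·dA = Q_enc/ε₀ with the end caps contributing no flux:
E = 2k|λ_enc|/r = 2(8.99×10^9)(3.091×10^-8)/(0.0117) = 4.75×10^4 N/C.

4.75×10^4 N/C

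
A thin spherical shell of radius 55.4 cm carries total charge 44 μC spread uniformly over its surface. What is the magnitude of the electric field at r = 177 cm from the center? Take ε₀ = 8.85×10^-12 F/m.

1.26×10^5 V/m

Symmetry ⇒ E = E(r) r̂. Gaussian sphere of radius r = 177 cm (r > 55.4 cm).
The entire shell is enclosed: Q_enc = 4.40×10^-5 C.
Gauss's law: E·4πr² = Q_enc/ε₀.
E = |Q_enc|/(4πε₀r²) = (4.40×10^-5)/(4π·8.85×10^-12·(1.77)²) = 1.26×10^5 N/C.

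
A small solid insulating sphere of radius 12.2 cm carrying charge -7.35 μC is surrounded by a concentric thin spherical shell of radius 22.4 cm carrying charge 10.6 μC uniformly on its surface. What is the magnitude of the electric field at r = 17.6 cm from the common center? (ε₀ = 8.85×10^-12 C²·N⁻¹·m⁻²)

By spherical symmetry E is radial; choose a Gaussian sphere of radius r = 17.6 cm (between the bodies, 12.2 cm < r < 22.4 cm).
Only the inner charge is enclosed; the outer shell contributes nothing inside itself. Q_enc = -7.35 μC = -7.35e-6 C.
By Gauss's law, ∮E·dA = E·4πr² = Q_enc/ε₀.
E = |Q_enc|/(4πε₀r²) = (7.35×10^-6)/(4π·8.85×10^-12·(0.176)²) = 2.13×10^6 N/C.

E = 2.13×10^6 N/C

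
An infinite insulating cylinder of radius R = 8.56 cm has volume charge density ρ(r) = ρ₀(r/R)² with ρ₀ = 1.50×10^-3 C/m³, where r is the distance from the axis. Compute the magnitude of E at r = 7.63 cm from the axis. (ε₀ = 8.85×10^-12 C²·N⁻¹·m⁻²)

By cylindrical symmetry E is radial; use a coaxial Gaussian cylinder of radius 7.63 cm and length L (r < R).
λ_enc = ∫₀^r ρ(r')·2πr' dr' = (2πρ₀/R²)·r^4/4 = 1.09e-5 C/m.
By Gauss's law (flux through the curved wall only), E·2πrL = λ_enc L/ε₀.
E = |λ_enc|/(2πε₀r) = (1.09×10^-5)/(2π·8.85×10^-12·0.0763) = 2.57×10^6 N/C.

E = 2.57e6 N/C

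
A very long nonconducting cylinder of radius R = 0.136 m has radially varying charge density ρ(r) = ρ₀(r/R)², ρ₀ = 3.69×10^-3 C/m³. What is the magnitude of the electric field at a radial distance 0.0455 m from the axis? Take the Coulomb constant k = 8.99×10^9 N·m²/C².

|E| ≈ 5.31×10^5 V/m

By cylindrical symmetry E is radial; use a coaxial Gaussian cylinder of radius 0.0455 m and length L (r < R).
Integrating ρ over the cross-section to radius r: λ_enc = (2πρ₀/R²) ∫₀^r r'^3 dr' = 2πρ₀ r^4/(4·R²) = 1.343×10^-6 C/m.
Applying ∮E·dA = Q_enc/ε₀ with the end caps contributing no flux:
E = 2k|λ_enc|/r = 2(8.99×10^9)(1.343e-6)/(0.0455) = 5.31×10^5 N/C.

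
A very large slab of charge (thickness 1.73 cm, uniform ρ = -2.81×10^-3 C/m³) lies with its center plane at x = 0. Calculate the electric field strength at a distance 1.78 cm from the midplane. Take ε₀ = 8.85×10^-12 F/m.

|E| ≈ 2.75e6 V/m

The point |x| = 1.78 cm lies outside the slab (half-thickness 0.00865 m). A symmetric pillbox spanning the full slab encloses Q_enc = ρ·d·A.
Flux = 2EA ⇒ E = |ρ|d/(2ε₀), independent of distance outside.
E = (2.81e-3)(0.0173)/(2·8.85×10^-12) = 2.75×10^6 N/C.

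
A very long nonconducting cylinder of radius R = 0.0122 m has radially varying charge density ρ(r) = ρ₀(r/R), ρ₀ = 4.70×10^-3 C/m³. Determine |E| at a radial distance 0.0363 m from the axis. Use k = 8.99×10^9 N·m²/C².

By cylindrical symmetry E is radial; use a coaxial Gaussian cylinder of radius 0.0363 m and length L (r > R, full charge per length enclosed).
λ_enc = 2π ∫₀^R ρ₀(r'/R)^1 r' dr' = 2πρ₀R²/3 = 1.465×10^-6 C/m.
Since E is radial and uniform over the curved surface, Φ = E·2πrL = Q_enc/ε₀ = λ_enc L/ε₀.
E = 2k|λ_enc|/r = 2(8.99×10^9)(1.465×10^-6)/(0.0363) = 7.26e5 N/C.

7.26×10^5 V/m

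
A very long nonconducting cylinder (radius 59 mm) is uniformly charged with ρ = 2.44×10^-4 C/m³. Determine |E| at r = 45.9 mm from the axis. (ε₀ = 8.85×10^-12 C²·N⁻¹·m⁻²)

Choose a coaxial cylinder of radius r = 45.9 mm (arbitrary length L) as the Gaussian surface (r < R).
Enclosed charge per unit length: λ_enc = ρ·πr² = (2.44e-4)π(0.0459)² = 1.615e-6 C/m.
Applying ∮E·dA = Q_enc/ε₀ with the end caps contributing no flux:
E = |λ_enc|/(2πε₀r) = (1.615e-6)/(2π·8.85×10^-12·0.0459) = 6.33×10^5 N/C.

6.33×10^5 N/C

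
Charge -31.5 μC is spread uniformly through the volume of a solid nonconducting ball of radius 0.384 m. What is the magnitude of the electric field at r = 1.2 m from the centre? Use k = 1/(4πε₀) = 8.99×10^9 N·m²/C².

|E| = 1.97e5 N/C

Use a concentric Gaussian sphere at r = 1.2 m (r > R, so the entire charge is enclosed).
Q_enc = -31.5 μC = -3.15×10^-5 C.
Since E is radial and uniform over the Gaussian sphere, Φ = E·4πr² = Q_enc/ε₀.
E = k|Q_enc|/r² = (8.99×10^9)(3.15e-5)/(1.2)² = 1.97×10^5 N/C.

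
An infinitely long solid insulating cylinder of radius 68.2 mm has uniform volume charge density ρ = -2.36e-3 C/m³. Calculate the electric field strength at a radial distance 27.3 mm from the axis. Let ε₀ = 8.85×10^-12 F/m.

3.64e6 N/C

Take a coaxial cylindrical Gaussian surface of radius r = 27.3 mm and length L (r < R).
Enclosed charge per unit length: λ_enc = ρ·πr² = (-2.36e-3)π(0.0273)² = -5.526e-6 C/m.
Since E is radial and uniform over the curved surface, Φ = E·2πrL = Q_enc/ε₀ = λ_enc L/ε₀.
E = |λ_enc|/(2πε₀r) = (5.526×10^-6)/(2π·8.85×10^-12·0.0273) = 3.64×10^6 N/C.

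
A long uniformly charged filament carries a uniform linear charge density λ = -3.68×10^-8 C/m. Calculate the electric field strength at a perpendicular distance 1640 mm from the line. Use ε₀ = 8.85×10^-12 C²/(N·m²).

Coaxial Gaussian cylinder, radius r = 1640 mm, length L.
Q_enc = λL, so λ_enc = -3.68×10^-8 C/m.
Gauss's law: E·2πrL = λ_enc L/ε₀.
E = |λ_enc|/(2πε₀r) = (3.68×10^-8)/(2π·8.85×10^-12·1.64) = 404 N/C.

|E| = 404 N/C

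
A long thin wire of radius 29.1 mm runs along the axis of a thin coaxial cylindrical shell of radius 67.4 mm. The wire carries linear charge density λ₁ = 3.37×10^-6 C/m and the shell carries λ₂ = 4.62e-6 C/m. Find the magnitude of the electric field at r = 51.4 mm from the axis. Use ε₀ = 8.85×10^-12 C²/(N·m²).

Take a coaxial cylindrical Gaussian surface of radius r = 51.4 mm and length L (between the conductors, 29.1 mm < r < 67.4 mm).
Only the inner wire is enclosed; the outer shell contributes nothing inside itself. λ_enc = λ₁ = 3.37×10^-6 C/m.
Since E is radial and uniform over the curved surface, Φ = E·2πrL = Q_enc/ε₀ = λ_enc L/ε₀.
E = |λ_enc|/(2πε₀r) = (3.37×10^-6)/(2π·8.85×10^-12·0.0514) = 1.18×10^6 N/C.

|E| ≈ 1.18×10^6 N/C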